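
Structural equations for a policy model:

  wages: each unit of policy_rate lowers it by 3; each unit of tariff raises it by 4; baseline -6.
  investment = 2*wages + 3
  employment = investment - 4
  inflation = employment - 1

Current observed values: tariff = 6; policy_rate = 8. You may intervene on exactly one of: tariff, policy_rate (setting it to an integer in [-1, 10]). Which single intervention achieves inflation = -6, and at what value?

Intervening on tariff: with other inputs at their observed values, inflation = 8*tariff - 62. Solving for -6 gives tariff = 7, within [-1, 10].
Intervening on policy_rate: inflation = -6*policy_rate + 34. Reaching -6 requires policy_rate = 20/3, not an integer.

set tariff = 7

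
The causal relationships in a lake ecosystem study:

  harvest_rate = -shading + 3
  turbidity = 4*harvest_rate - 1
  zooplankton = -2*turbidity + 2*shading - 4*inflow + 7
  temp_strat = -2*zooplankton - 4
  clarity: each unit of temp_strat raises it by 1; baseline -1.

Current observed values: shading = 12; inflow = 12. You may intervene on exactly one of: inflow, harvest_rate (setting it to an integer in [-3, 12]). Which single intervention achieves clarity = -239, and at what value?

set inflow = -3

Intervening on inflow: with other inputs at their observed values, clarity = 8*inflow - 215. Solving for -239 gives inflow = -3, within [-3, 12].
Intervening on harvest_rate: clarity = 16*harvest_rate + 25. Reaching -239 requires harvest_rate = -33/2, not an integer.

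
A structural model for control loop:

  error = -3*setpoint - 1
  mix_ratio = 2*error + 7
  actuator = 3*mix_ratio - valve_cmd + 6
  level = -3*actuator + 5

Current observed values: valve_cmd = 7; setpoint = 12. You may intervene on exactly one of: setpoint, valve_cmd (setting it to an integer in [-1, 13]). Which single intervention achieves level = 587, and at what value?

set valve_cmd = -1

Intervening on setpoint: level = 54*setpoint - 37. Reaching 587 requires setpoint = 104/9, not an integer.
Intervening on valve_cmd: with other inputs at their observed values, level = 3*valve_cmd + 590. Solving for 587 gives valve_cmd = -1, within [-1, 13].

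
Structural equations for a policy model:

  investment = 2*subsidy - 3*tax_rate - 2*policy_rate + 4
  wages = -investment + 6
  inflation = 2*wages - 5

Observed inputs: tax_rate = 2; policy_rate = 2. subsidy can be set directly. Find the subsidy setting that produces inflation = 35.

subsidy = -4

Substituting into the investment equation gives investment = 2*subsidy - 6.
Substituting into the wages equation gives wages = -2*subsidy + 12.
Substituting into the inflation equation gives inflation = -4*subsidy + 19.
Solve -4*subsidy + 19 = 35: subsidy = (35 - 19) / -4 = -4.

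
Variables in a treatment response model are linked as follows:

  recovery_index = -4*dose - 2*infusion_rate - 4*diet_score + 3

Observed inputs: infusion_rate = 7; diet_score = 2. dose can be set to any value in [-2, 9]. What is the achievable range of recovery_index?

-55 to -11

Substituting into the recovery_index equation gives recovery_index = -4*dose - 19.
Linear in dose, so extremes are at the endpoints: dose = -2 gives recovery_index = -11; dose = 9 gives recovery_index = -55.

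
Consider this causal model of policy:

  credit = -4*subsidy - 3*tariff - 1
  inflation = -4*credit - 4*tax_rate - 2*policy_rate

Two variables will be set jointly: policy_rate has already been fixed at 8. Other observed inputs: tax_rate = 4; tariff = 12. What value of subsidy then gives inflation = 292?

subsidy = 11

With policy_rate held at 8:
Substituting into the credit equation gives credit = -4*subsidy - 37.
Substituting into the inflation equation gives inflation = 16*subsidy + 116.
Solve 16*subsidy + 116 = 292: subsidy = (292 - 116) / 16 = 11.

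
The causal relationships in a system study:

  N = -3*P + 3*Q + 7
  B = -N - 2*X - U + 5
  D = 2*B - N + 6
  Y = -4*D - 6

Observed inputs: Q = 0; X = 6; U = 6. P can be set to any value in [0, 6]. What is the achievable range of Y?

-58 to 158

Substituting into the N equation gives N = -3*P + 7.
Substituting into the B equation gives B = 3*P - 20.
So D = 9*P - 41.
Substituting into the Y equation gives Y = -36*P + 158.
Linear in P, so extremes are at the endpoints: P = 0 gives Y = 158; P = 6 gives Y = -58.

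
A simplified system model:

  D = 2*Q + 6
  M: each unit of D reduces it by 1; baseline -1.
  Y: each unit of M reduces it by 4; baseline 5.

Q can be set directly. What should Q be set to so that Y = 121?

Substituting into the M equation gives M = -2*Q - 7.
Substituting into the Y equation gives Y = 8*Q + 33.
Solve 8*Q + 33 = 121: Q = (121 - 33) / 8 = 11.

Q = 11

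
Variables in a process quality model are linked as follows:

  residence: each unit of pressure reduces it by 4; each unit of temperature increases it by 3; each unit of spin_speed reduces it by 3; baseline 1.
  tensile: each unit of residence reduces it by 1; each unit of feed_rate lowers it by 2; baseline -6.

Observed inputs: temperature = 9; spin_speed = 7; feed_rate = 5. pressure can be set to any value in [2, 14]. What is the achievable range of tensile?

Substituting into the residence equation gives residence = -4*pressure + 7.
Substituting into the tensile equation gives tensile = 4*pressure - 23.
Linear in pressure, so extremes are at the endpoints: pressure = 2 gives tensile = -15; pressure = 14 gives tensile = 33.

-15 to 33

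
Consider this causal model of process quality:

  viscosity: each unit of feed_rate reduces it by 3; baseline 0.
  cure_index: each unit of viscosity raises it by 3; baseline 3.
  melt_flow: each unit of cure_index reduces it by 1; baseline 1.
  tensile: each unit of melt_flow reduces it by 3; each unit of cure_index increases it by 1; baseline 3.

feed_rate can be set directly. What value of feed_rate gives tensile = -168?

feed_rate = 5

Substituting into the cure_index equation gives cure_index = -9*feed_rate + 3.
Substituting into the melt_flow equation gives melt_flow = 9*feed_rate - 2.
This gives tensile = -36*feed_rate + 12.
Solve -36*feed_rate + 12 = -168: feed_rate = (-168 - 12) / -36 = 5.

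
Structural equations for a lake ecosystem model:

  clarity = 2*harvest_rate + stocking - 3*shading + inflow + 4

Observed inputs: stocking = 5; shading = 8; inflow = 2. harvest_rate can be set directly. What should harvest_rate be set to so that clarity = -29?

Substituting into the clarity equation gives clarity = 2*harvest_rate - 13.
Solve 2*harvest_rate - 13 = -29: harvest_rate = (-29 + 13) / 2 = -8.

harvest_rate = -8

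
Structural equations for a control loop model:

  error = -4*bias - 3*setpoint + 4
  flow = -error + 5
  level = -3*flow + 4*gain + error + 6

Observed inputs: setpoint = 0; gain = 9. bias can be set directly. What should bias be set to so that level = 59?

Substituting into the error equation gives error = -4*bias + 4.
flow becomes 4*bias + 1.
Substituting into the level equation gives level = -16*bias + 43.
Solve -16*bias + 43 = 59: bias = (59 - 43) / -16 = -1.

bias = -1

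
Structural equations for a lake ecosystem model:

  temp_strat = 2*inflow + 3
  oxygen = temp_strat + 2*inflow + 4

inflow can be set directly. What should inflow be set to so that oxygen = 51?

inflow = 11

Substituting into the oxygen equation gives oxygen = 4*inflow + 7.
Solve 4*inflow + 7 = 51: inflow = (51 - 7) / 4 = 11.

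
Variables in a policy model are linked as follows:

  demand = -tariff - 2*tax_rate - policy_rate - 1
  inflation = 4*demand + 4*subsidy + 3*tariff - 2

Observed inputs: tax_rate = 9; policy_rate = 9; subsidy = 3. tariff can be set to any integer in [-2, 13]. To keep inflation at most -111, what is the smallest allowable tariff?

Substituting into the demand equation gives demand = -tariff - 28.
Substituting into the inflation equation gives inflation = -tariff - 102.
Require -tariff - 102 ≤ -111, so tariff ≥ 9.
The smallest integer in [-2, 13] satisfying this is 9.

tariff = 9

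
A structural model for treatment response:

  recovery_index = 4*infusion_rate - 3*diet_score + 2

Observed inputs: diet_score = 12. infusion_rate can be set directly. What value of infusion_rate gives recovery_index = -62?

infusion_rate = -7

Substituting into the recovery_index equation gives recovery_index = 4*infusion_rate - 34.
Solve 4*infusion_rate - 34 = -62: infusion_rate = (-62 + 34) / 4 = -7.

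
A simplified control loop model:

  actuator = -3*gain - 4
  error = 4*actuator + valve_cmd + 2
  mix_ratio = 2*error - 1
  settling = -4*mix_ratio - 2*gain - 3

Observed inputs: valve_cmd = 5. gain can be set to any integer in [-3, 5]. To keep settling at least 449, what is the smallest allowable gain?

Substituting into the error equation gives error = -12*gain - 9.
So mix_ratio = -24*gain - 19.
So settling = 94*gain + 73.
Require 94*gain + 73 ≥ 449, so gain ≥ 4.
The smallest integer in [-3, 5] satisfying this is 4.

gain = 4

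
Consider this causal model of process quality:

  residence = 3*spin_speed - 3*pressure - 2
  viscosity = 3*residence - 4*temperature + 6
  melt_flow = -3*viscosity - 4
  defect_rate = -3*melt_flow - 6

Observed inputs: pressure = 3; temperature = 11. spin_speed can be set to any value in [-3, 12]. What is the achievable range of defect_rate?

-876 to 339

Substituting into the residence equation gives residence = 3*spin_speed - 11.
So viscosity = 9*spin_speed - 71.
This gives melt_flow = -27*spin_speed + 209.
Substituting into the defect_rate equation gives defect_rate = 81*spin_speed - 633.
Linear in spin_speed, so extremes are at the endpoints: spin_speed = -3 gives defect_rate = -876; spin_speed = 12 gives defect_rate = 339.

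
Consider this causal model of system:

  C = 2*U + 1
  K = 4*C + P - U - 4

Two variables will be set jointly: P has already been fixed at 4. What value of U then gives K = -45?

With P held at 4:
Substituting into the K equation gives K = 7*U + 4.
Solve 7*U + 4 = -45: U = (-45 - 4) / 7 = -7.

U = -7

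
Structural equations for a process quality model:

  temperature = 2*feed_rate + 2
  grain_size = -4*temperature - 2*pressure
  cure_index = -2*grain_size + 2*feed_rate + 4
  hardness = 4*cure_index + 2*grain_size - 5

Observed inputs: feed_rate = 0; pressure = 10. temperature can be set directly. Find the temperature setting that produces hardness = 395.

temperature = 11

Intervening on temperature fixes its value directly, overriding its dependence on feed_rate.
Substituting into the grain_size equation gives grain_size = -4*temperature - 20.
Substituting into the cure_index equation gives cure_index = 8*temperature + 44.
hardness becomes 24*temperature + 131.
Solve 24*temperature + 131 = 395: temperature = (395 - 131) / 24 = 11.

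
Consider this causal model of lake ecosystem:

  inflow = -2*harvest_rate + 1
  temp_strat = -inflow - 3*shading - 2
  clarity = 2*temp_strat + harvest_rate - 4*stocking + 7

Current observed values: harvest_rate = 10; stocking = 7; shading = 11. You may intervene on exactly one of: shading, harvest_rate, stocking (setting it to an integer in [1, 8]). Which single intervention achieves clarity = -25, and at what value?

Intervening on shading: with other inputs at their observed values, clarity = -6*shading + 23. Solving for -25 gives shading = 8, within [1, 8].
Intervening on harvest_rate: clarity = 5*harvest_rate - 93. Reaching -25 requires harvest_rate = 68/5, not an integer.
Intervening on stocking: clarity = -4*stocking - 15. Reaching -25 requires stocking = 5/2, not an integer.

set shading = 8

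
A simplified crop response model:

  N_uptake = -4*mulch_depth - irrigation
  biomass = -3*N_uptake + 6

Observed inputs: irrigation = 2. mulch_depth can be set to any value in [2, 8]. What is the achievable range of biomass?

Substituting into the N_uptake equation gives N_uptake = -4*mulch_depth - 2.
biomass becomes 12*mulch_depth + 12.
Linear in mulch_depth, so extremes are at the endpoints: mulch_depth = 2 gives biomass = 36; mulch_depth = 8 gives biomass = 108.

36 to 108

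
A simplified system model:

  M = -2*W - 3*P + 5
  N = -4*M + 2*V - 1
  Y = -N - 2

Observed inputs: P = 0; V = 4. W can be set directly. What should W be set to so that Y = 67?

Substituting into the M equation gives M = -2*W + 5.
Substituting into the N equation gives N = 8*W - 13.
Substituting into the Y equation gives Y = -8*W + 11.
Solve -8*W + 11 = 67: W = (67 - 11) / -8 = -7.

W = -7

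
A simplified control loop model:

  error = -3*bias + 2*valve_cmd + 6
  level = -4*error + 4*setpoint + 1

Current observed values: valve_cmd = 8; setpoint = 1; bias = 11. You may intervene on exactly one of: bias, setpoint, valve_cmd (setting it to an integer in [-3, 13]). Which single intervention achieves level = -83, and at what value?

set bias = 0

Intervening on bias: with other inputs at their observed values, level = 12*bias - 83. Solving for -83 gives bias = 0, within [-3, 13].
Intervening on setpoint: level = 4*setpoint + 45. Reaching -83 requires setpoint = -32, outside [-3, 13].
Intervening on valve_cmd: level = -8*valve_cmd + 113. Reaching -83 requires valve_cmd = 49/2, not an integer.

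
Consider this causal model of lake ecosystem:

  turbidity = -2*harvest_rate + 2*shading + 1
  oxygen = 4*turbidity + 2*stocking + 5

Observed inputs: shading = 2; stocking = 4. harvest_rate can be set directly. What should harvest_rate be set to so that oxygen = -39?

Substituting into the turbidity equation gives turbidity = -2*harvest_rate + 5.
Substituting into the oxygen equation gives oxygen = -8*harvest_rate + 33.
Solve -8*harvest_rate + 33 = -39: harvest_rate = (-39 - 33) / -8 = 9.

harvest_rate = 9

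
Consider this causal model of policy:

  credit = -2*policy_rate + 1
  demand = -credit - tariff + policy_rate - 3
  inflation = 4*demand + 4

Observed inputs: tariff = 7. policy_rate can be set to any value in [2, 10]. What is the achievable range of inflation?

-16 to 80

Substituting into the demand equation gives demand = 3*policy_rate - 11.
Substituting into the inflation equation gives inflation = 12*policy_rate - 40.
Linear in policy_rate, so extremes are at the endpoints: policy_rate = 2 gives inflation = -16; policy_rate = 10 gives inflation = 80.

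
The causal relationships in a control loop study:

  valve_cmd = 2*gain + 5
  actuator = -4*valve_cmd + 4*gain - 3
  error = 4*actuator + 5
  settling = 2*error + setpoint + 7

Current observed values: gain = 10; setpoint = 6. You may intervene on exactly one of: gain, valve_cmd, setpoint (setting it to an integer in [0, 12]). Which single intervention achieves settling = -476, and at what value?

set setpoint = 11

Intervening on gain: settling = -32*gain - 161. Reaching -476 requires gain = 315/32, not an integer.
Intervening on valve_cmd: settling = -32*valve_cmd + 319. Reaching -476 requires valve_cmd = 795/32, not an integer.
Intervening on setpoint: with other inputs at their observed values, settling = setpoint - 487. Solving for -476 gives setpoint = 11, within [0, 12].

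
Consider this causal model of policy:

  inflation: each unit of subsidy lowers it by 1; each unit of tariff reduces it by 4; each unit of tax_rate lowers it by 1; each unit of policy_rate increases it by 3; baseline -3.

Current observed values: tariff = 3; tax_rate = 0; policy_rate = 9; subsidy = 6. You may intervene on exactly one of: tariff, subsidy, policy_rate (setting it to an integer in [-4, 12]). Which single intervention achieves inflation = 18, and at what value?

Intervening on tariff: with other inputs at their observed values, inflation = -4*tariff + 18. Solving for 18 gives tariff = 0, within [-4, 12].
Intervening on subsidy: inflation = -subsidy + 12. Reaching 18 requires subsidy = -6, outside [-4, 12].
Intervening on policy_rate: inflation = 3*policy_rate - 21. Reaching 18 requires policy_rate = 13, outside [-4, 12].

set tariff = 0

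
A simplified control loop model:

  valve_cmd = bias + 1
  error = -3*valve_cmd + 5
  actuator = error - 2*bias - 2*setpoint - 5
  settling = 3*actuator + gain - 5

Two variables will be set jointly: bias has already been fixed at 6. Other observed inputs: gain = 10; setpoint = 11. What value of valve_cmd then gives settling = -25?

valve_cmd = -8

With bias held at 6:
Intervening on valve_cmd fixes its value directly, overriding its dependence on bias.
Substituting into the actuator equation gives actuator = -3*valve_cmd - 34.
settling becomes -9*valve_cmd - 97.
Solve -9*valve_cmd - 97 = -25: valve_cmd = (-25 + 97) / -9 = -8.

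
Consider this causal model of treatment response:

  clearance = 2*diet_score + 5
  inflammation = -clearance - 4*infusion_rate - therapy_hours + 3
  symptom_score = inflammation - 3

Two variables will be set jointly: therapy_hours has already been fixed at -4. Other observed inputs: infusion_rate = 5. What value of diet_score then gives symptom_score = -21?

With therapy_hours held at -4:
Substituting into the inflammation equation gives inflammation = -2*diet_score - 18.
This gives symptom_score = -2*diet_score - 21.
Solve -2*diet_score - 21 = -21: diet_score = (-21 + 21) / -2 = 0.

diet_score = 0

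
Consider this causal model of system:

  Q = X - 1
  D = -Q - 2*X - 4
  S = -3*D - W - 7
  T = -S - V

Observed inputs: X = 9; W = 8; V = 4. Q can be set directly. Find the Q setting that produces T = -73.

Q = 6

Intervening on Q fixes its value directly, overriding its dependence on X.
Substituting into the D equation gives D = -Q - 22.
This gives S = 3*Q + 51.
Substituting into the T equation gives T = -3*Q - 55.
Solve -3*Q - 55 = -73: Q = (-73 + 55) / -3 = 6.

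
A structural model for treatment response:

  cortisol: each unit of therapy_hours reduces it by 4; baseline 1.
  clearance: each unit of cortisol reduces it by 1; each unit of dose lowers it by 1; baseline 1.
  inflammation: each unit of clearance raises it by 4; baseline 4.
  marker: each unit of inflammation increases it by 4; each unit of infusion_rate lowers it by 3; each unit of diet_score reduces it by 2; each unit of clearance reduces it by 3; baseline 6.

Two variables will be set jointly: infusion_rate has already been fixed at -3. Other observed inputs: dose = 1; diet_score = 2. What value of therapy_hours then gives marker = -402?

therapy_hours = -8

With infusion_rate held at -3:
Substituting into the clearance equation gives clearance = 4*therapy_hours - 1.
inflammation becomes 16*therapy_hours.
Substituting into the marker equation gives marker = 52*therapy_hours + 14.
Solve 52*therapy_hours + 14 = -402: therapy_hours = (-402 - 14) / 52 = -8.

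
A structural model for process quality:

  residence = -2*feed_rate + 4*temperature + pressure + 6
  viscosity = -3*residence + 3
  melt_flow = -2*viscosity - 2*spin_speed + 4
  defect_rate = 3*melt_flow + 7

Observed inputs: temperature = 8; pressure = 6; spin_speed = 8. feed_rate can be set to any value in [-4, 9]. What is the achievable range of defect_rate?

421 to 889

Substituting into the residence equation gives residence = -2*feed_rate + 44.
This gives viscosity = 6*feed_rate - 129.
So melt_flow = -12*feed_rate + 246.
Substituting into the defect_rate equation gives defect_rate = -36*feed_rate + 745.
Linear in feed_rate, so extremes are at the endpoints: feed_rate = -4 gives defect_rate = 889; feed_rate = 9 gives defect_rate = 421.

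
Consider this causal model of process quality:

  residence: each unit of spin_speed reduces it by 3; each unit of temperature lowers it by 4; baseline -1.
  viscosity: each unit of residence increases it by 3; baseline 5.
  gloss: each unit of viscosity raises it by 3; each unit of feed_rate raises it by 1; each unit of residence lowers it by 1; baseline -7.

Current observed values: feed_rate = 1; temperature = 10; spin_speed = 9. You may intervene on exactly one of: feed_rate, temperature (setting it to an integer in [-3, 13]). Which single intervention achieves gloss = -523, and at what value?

set feed_rate = 13

Intervening on feed_rate: with other inputs at their observed values, gloss = feed_rate - 536. Solving for -523 gives feed_rate = 13, within [-3, 13].
Intervening on temperature: gloss = -32*temperature - 215. Reaching -523 requires temperature = 77/8, not an integer.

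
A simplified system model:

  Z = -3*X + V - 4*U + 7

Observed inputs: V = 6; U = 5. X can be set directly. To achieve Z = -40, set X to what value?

Substituting into the Z equation gives Z = -3*X - 7.
Solve -3*X - 7 = -40: X = (-40 + 7) / -3 = 11.

X = 11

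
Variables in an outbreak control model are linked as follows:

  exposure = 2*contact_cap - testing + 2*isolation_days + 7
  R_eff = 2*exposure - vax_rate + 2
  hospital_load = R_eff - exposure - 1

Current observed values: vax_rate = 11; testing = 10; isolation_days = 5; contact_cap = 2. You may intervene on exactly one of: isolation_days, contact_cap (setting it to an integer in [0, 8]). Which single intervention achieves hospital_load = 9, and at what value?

Intervening on isolation_days: hospital_load = 2*isolation_days - 9. Reaching 9 requires isolation_days = 9, outside [0, 8].
Intervening on contact_cap: with other inputs at their observed values, hospital_load = 2*contact_cap - 3. Solving for 9 gives contact_cap = 6, within [0, 8].

set contact_cap = 6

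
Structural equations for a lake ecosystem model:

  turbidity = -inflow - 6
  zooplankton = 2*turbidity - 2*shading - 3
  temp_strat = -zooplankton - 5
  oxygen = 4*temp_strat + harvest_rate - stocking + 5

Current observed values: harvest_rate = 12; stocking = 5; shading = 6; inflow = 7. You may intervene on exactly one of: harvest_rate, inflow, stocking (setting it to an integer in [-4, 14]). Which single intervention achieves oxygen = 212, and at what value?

Intervening on harvest_rate: oxygen = harvest_rate + 144. Reaching 212 requires harvest_rate = 68, outside [-4, 14].
Intervening on inflow: with other inputs at their observed values, oxygen = 8*inflow + 100. Solving for 212 gives inflow = 14, within [-4, 14].
Intervening on stocking: oxygen = -stocking + 161. Reaching 212 requires stocking = -51, outside [-4, 14].

set inflow = 14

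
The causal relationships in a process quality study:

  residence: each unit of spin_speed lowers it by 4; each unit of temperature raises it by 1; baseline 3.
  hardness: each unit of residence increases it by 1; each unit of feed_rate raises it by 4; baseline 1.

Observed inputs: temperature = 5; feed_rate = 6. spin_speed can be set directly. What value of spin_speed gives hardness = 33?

Substituting into the residence equation gives residence = -4*spin_speed + 8.
Substituting into the hardness equation gives hardness = -4*spin_speed + 33.
Solve -4*spin_speed + 33 = 33: spin_speed = (33 - 33) / -4 = 0.

spin_speed = 0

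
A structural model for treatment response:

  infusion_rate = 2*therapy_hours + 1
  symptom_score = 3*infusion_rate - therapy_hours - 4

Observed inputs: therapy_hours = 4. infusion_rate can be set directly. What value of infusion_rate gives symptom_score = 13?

Intervening on infusion_rate fixes its value directly, overriding its dependence on therapy_hours.
Substituting into the symptom_score equation gives symptom_score = 3*infusion_rate - 8.
Solve 3*infusion_rate - 8 = 13: infusion_rate = (13 + 8) / 3 = 7.

infusion_rate = 7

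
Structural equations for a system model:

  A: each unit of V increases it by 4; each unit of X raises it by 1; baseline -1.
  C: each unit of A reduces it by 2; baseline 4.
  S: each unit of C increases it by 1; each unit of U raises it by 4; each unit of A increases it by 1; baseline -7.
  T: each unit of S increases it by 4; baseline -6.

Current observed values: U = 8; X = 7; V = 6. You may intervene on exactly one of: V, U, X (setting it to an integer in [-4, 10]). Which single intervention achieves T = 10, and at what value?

Intervening on V: T = -16*V + 86. Reaching 10 requires V = 19/4, not an integer.
Intervening on U: T = 16*U - 138. Reaching 10 requires U = 37/4, not an integer.
Intervening on X: with other inputs at their observed values, T = -4*X + 18. Solving for 10 gives X = 2, within [-4, 10].

set X = 2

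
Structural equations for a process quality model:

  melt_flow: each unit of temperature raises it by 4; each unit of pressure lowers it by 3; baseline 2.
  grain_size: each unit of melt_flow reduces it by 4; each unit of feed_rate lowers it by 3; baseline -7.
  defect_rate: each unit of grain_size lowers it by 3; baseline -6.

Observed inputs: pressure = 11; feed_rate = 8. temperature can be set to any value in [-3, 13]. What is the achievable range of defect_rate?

-429 to 339

Substituting into the melt_flow equation gives melt_flow = 4*temperature - 31.
Substituting into the grain_size equation gives grain_size = -16*temperature + 93.
Substituting into the defect_rate equation gives defect_rate = 48*temperature - 285.
Linear in temperature, so extremes are at the endpoints: temperature = -3 gives defect_rate = -429; temperature = 13 gives defect_rate = 339.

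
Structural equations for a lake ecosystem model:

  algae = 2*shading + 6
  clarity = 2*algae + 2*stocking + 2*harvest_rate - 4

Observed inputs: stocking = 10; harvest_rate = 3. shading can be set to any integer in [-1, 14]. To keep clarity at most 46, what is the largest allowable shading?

shading = 3

Substituting into the clarity equation gives clarity = 4*shading + 34.
Require 4*shading + 34 ≤ 46, so shading ≤ 3.
The largest integer in [-1, 14] satisfying this is 3.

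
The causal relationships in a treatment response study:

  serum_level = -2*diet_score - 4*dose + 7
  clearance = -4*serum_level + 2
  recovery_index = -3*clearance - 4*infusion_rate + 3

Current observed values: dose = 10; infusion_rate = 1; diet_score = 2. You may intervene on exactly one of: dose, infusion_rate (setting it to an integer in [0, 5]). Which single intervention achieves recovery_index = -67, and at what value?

set dose = 2

Intervening on dose: with other inputs at their observed values, recovery_index = -48*dose + 29. Solving for -67 gives dose = 2, within [0, 5].
Intervening on infusion_rate: recovery_index = -4*infusion_rate - 447. Reaching -67 requires infusion_rate = -95, outside [0, 5].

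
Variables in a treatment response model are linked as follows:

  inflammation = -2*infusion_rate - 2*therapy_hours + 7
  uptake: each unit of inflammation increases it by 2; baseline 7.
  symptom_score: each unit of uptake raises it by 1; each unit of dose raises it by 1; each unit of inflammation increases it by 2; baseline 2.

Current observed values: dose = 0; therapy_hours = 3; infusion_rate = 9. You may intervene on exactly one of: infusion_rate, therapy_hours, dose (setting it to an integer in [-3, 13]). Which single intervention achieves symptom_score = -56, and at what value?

Intervening on infusion_rate: symptom_score = -8*infusion_rate + 13. Reaching -56 requires infusion_rate = 69/8, not an integer.
Intervening on therapy_hours: symptom_score = -8*therapy_hours - 35. Reaching -56 requires therapy_hours = 21/8, not an integer.
Intervening on dose: with other inputs at their observed values, symptom_score = dose - 59. Solving for -56 gives dose = 3, within [-3, 13].

set dose = 3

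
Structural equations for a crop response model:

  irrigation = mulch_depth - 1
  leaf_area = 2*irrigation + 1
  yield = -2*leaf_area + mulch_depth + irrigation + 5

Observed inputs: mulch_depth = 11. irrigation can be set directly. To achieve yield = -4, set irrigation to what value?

irrigation = 6

Intervening on irrigation fixes its value directly, overriding its dependence on mulch_depth.
Substituting into the yield equation gives yield = -3*irrigation + 14.
Solve -3*irrigation + 14 = -4: irrigation = (-4 - 14) / -3 = 6.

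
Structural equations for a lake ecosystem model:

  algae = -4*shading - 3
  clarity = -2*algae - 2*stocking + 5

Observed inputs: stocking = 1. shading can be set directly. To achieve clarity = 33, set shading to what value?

Substituting into the clarity equation gives clarity = 8*shading + 9.
Solve 8*shading + 9 = 33: shading = (33 - 9) / 8 = 3.

shading = 3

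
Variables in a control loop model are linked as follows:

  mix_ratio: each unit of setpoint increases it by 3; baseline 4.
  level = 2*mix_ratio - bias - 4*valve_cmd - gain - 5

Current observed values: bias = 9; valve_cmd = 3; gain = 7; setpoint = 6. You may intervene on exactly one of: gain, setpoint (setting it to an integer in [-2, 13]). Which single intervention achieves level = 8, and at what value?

set gain = 10

Intervening on gain: with other inputs at their observed values, level = -gain + 18. Solving for 8 gives gain = 10, within [-2, 13].
Intervening on setpoint: level = 6*setpoint - 25. Reaching 8 requires setpoint = 11/2, not an integer.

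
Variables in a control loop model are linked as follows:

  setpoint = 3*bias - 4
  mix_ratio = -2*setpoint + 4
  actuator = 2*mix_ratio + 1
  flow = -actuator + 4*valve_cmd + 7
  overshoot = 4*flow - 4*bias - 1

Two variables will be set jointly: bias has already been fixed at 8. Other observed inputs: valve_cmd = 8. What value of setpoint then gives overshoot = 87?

setpoint = 0

With bias held at 8:
Intervening on setpoint fixes its value directly, overriding its dependence on bias.
Substituting into the actuator equation gives actuator = -4*setpoint + 9.
This gives flow = 4*setpoint + 30.
So overshoot = 16*setpoint + 87.
Solve 16*setpoint + 87 = 87: setpoint = (87 - 87) / 16 = 0.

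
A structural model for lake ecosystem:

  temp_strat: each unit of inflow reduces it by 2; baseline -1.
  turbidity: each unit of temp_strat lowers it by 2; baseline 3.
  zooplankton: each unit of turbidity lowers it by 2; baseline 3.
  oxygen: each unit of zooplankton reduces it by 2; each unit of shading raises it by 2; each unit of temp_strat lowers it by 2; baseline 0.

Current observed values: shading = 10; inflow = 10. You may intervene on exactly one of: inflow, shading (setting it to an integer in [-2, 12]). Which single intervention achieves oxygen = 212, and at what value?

set shading = -2

Intervening on inflow: oxygen = 20*inflow + 36. Reaching 212 requires inflow = 44/5, not an integer.
Intervening on shading: with other inputs at their observed values, oxygen = 2*shading + 216. Solving for 212 gives shading = -2, within [-2, 12].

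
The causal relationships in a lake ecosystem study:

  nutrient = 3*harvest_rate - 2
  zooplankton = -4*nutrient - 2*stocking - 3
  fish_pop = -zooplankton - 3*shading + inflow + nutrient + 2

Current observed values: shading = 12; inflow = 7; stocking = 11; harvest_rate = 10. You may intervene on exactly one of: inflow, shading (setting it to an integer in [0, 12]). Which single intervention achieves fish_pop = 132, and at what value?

Intervening on inflow: with other inputs at their observed values, fish_pop = inflow + 131. Solving for 132 gives inflow = 1, within [0, 12].
Intervening on shading: fish_pop = -3*shading + 174. Reaching 132 requires shading = 14, outside [0, 12].

set inflow = 1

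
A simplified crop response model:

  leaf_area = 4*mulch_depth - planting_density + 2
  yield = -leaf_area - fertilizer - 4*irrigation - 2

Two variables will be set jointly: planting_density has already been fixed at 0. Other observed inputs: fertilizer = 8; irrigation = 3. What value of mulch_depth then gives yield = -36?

With planting_density held at 0:
Substituting into the leaf_area equation gives leaf_area = 4*mulch_depth + 2.
Substituting into the yield equation gives yield = -4*mulch_depth - 24.
Solve -4*mulch_depth - 24 = -36: mulch_depth = (-36 + 24) / -4 = 3.

mulch_depth = 3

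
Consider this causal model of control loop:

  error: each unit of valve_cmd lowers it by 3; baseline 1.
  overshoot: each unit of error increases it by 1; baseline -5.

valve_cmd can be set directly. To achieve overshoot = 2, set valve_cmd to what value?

Substituting into the overshoot equation gives overshoot = -3*valve_cmd - 4.
Solve -3*valve_cmd - 4 = 2: valve_cmd = (2 + 4) / -3 = -2.

valve_cmd = -2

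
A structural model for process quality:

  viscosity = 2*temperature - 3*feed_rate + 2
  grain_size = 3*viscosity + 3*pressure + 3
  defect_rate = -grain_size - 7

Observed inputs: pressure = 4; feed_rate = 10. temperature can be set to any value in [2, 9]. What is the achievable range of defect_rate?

Substituting into the viscosity equation gives viscosity = 2*temperature - 28.
Substituting into the grain_size equation gives grain_size = 6*temperature - 69.
Substituting into the defect_rate equation gives defect_rate = -6*temperature + 62.
Linear in temperature, so extremes are at the endpoints: temperature = 2 gives defect_rate = 50; temperature = 9 gives defect_rate = 8.

8 to 50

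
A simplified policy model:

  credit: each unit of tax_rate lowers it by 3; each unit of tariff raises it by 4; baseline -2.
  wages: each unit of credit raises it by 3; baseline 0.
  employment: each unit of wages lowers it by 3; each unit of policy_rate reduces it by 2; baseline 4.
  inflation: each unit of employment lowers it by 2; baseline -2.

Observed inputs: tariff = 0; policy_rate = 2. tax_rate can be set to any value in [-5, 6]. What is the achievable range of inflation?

Substituting into the credit equation gives credit = -3*tax_rate - 2.
Substituting into the wages equation gives wages = -9*tax_rate - 6.
Substituting into the employment equation gives employment = 27*tax_rate + 18.
Substituting into the inflation equation gives inflation = -54*tax_rate - 38.
Linear in tax_rate, so extremes are at the endpoints: tax_rate = -5 gives inflation = 232; tax_rate = 6 gives inflation = -362.

-362 to 232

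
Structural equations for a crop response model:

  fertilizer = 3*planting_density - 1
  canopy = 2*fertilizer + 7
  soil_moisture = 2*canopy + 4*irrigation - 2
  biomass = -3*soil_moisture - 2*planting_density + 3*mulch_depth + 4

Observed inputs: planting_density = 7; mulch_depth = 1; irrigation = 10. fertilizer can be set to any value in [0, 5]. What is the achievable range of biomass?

Intervening on fertilizer fixes its value directly, overriding its dependence on planting_density.
Substituting into the soil_moisture equation gives soil_moisture = 4*fertilizer + 52.
So biomass = -12*fertilizer - 163.
Linear in fertilizer, so extremes are at the endpoints: fertilizer = 0 gives biomass = -163; fertilizer = 5 gives biomass = -223.

-223 to -163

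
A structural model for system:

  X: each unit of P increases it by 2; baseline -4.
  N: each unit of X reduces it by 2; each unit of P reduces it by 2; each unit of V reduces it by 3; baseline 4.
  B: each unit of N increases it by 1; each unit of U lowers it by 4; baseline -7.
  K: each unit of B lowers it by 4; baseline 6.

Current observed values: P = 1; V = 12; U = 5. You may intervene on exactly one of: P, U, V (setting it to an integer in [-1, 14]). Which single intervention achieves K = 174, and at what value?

Intervening on P: K = 24*P + 210. Reaching 174 requires P = -3/2, not an integer.
Intervening on U: K = 16*U + 154. Reaching 174 requires U = 5/4, not an integer.
Intervening on V: with other inputs at their observed values, K = 12*V + 90. Solving for 174 gives V = 7, within [-1, 14].

set V = 7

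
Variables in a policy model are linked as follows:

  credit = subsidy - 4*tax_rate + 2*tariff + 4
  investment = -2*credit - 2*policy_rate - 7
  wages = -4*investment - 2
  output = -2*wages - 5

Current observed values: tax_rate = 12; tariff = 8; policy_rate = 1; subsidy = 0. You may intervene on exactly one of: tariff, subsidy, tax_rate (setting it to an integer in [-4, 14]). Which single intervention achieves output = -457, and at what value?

set tax_rate = -1

Intervening on tariff: output = -32*tariff + 631. Reaching -457 requires tariff = 34, outside [-4, 14].
Intervening on subsidy: output = -16*subsidy + 375. Reaching -457 requires subsidy = 52, outside [-4, 14].
Intervening on tax_rate: with other inputs at their observed values, output = 64*tax_rate - 393. Solving for -457 gives tax_rate = -1, within [-4, 14].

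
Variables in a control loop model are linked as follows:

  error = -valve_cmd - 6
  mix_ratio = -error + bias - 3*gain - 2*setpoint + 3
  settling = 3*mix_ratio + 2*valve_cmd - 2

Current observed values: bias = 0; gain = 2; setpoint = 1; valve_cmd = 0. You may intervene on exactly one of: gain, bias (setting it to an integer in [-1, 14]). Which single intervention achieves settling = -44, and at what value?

Intervening on gain: with other inputs at their observed values, settling = -9*gain + 19. Solving for -44 gives gain = 7, within [-1, 14].
Intervening on bias: settling = 3*bias + 1. Reaching -44 requires bias = -15, outside [-1, 14].

set gain = 7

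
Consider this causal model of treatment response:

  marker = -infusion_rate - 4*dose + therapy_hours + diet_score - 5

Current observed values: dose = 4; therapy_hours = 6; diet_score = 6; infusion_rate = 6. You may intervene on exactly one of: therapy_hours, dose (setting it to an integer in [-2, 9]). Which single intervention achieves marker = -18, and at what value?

Intervening on therapy_hours: with other inputs at their observed values, marker = therapy_hours - 21. Solving for -18 gives therapy_hours = 3, within [-2, 9].
Intervening on dose: marker = -4*dose + 1. Reaching -18 requires dose = 19/4, not an integer.

set therapy_hours = 3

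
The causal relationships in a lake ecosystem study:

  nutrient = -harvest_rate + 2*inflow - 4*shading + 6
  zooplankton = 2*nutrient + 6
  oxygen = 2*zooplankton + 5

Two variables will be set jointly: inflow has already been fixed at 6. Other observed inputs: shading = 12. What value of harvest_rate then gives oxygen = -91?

harvest_rate = -3

With inflow held at 6:
Substituting into the nutrient equation gives nutrient = -harvest_rate - 30.
Substituting into the zooplankton equation gives zooplankton = -2*harvest_rate - 54.
oxygen becomes -4*harvest_rate - 103.
Solve -4*harvest_rate - 103 = -91: harvest_rate = (-91 + 103) / -4 = -3.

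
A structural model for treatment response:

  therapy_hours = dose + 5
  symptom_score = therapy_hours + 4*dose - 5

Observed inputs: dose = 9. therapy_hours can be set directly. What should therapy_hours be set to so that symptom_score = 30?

therapy_hours = -1

Intervening on therapy_hours fixes its value directly, overriding its dependence on dose.
Substituting into the symptom_score equation gives symptom_score = therapy_hours + 31.
Solve therapy_hours + 31 = 30: therapy_hours = (30 - 31) / 1 = -1.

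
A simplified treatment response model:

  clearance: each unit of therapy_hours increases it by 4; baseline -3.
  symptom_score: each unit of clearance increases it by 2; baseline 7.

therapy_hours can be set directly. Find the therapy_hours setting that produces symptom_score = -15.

therapy_hours = -2

Substituting into the symptom_score equation gives symptom_score = 8*therapy_hours + 1.
Solve 8*therapy_hours + 1 = -15: therapy_hours = (-15 - 1) / 8 = -2.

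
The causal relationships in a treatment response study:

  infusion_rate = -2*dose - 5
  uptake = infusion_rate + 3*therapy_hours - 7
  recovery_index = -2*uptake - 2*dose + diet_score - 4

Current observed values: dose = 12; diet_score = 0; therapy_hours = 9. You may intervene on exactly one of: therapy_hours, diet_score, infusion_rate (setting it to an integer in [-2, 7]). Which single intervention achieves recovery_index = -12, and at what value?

Intervening on therapy_hours: recovery_index = -6*therapy_hours + 44. Reaching -12 requires therapy_hours = 28/3, not an integer.
Intervening on diet_score: with other inputs at their observed values, recovery_index = diet_score - 10. Solving for -12 gives diet_score = -2, within [-2, 7].
Intervening on infusion_rate: recovery_index = -2*infusion_rate - 68. Reaching -12 requires infusion_rate = -28, outside [-2, 7].

set diet_score = -2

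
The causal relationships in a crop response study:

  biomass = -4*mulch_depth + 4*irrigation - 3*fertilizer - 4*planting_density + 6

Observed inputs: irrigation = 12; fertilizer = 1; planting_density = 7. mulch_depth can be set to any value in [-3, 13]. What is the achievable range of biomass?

-29 to 35

Substituting into the biomass equation gives biomass = -4*mulch_depth + 23.
Linear in mulch_depth, so extremes are at the endpoints: mulch_depth = -3 gives biomass = 35; mulch_depth = 13 gives biomass = -29.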